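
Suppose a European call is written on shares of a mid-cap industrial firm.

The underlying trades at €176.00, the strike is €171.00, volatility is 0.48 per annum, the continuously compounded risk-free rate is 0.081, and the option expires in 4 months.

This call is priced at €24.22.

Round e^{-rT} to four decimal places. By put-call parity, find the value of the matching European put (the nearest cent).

€14.67

exp(−rT) = exp(−0.081·0.3333) = 0.9734
Put-call parity: C − P = S − K·e^(−rT) = 176 − 171·0.9734 = 176 − 166.4514 = 9.5486
P = C − (C − P) = 24.22 − (9.5486) = 14.6714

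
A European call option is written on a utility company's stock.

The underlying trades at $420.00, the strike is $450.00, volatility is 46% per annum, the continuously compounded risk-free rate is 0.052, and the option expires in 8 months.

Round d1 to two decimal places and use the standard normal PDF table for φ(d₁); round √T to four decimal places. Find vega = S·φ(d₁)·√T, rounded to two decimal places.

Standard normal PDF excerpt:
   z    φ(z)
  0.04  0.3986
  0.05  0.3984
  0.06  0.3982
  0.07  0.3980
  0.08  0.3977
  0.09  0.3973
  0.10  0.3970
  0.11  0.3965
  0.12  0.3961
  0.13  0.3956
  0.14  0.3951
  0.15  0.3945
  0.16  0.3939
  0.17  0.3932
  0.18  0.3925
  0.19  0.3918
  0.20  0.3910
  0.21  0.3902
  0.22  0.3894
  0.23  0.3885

σ√T = 0.46 × 0.8165 = 0.3756
d₁ = [ln(420/450) + (0.052 + 0.46²/2)·0.6667] / 0.3756 = [-0.0690 + 0.1052] / 0.3756 = 0.0964 ≈ 0.10
√T = √0.6667 = 0.8165
φ(d₁) = φ(0.10) = 0.3970
vega = S·φ(d₁)·√T = 420·0.3970·0.8165 = 136.1432
(Vega is the same for a European call and put with the same parameters.)

136.14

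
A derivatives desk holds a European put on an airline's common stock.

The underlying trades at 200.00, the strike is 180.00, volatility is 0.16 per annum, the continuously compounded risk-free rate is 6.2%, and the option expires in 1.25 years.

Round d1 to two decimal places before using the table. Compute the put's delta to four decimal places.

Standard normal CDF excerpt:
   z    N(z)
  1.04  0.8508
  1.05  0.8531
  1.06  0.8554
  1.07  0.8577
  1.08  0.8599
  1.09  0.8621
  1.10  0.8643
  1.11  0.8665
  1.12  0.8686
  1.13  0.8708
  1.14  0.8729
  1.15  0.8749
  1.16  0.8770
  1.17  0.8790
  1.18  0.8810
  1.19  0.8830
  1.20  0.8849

-0.1335

σ√T = 0.16·√1.25 = 0.1789
d₁ = [ln(200/180) + (0.062 + 0.16²/2)·1.25] / 0.1789 = [0.1054 + 0.0935] / 0.1789 = 1.1117 → 1.11
N(d₁) = N(1.11) = 0.8665
Δ_put = N(d₁) − 1 = 0.8665 − 1 = -0.1335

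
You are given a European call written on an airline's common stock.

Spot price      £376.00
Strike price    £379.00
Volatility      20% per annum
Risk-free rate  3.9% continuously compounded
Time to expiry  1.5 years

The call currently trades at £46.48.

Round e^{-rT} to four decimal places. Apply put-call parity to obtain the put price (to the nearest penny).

£27.95

e^(−rT) = e^(−0.039·1.5) = 0.9432
Put-call parity: C − P = S − K·e^(−rT) = 376 − 379·0.9432 = 376 − 357.4728 = 18.5272
P = C − (C − P) = 46.48 − (18.5272) = 27.9528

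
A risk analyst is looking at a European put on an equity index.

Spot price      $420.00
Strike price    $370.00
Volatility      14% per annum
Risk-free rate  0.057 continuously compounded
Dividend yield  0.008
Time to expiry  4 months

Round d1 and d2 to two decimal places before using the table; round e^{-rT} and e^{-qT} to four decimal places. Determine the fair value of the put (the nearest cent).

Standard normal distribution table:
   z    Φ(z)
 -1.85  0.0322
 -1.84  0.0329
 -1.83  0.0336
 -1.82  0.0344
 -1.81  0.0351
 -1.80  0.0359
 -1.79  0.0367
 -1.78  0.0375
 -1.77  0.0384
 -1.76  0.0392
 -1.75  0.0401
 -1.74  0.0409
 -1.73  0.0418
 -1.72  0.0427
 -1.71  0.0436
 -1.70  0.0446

σ√T = 0.14·√0.3333 = 0.0808
d₁ = [ln(420/370) + (0.057 − 0.008 + 0.14²/2)·0.3333] / 0.0808 = [0.1268 + 0.0196] / 0.0808 = 1.8106 ⇒ 1.81
d₂ = d₁ − σ√T = 1.8106 − 0.0808 = 1.7298 ⇒ 1.73
exp(−qT) = exp(−0.008·0.3333) = 0.9973;  exp(−rT) = exp(−0.057·0.3333) = 0.9812
N(−d₂) = N(-1.73) = 0.0418;  N(−d₁) = N(-1.81) = 0.0351
P = 370·0.9812·0.0418 − 420·0.9973·0.0351 = 15.1752 − 14.7022 = 0.4730

$0.47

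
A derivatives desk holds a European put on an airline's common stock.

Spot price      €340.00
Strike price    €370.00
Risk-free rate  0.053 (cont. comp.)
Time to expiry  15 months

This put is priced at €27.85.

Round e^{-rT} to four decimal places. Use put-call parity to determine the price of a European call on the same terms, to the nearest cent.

exp(−rT) = exp(−0.053·1.25) = 0.9359
Put-call parity: C − P = S − K·e^(−rT) = 340 − 370·0.9359 = 340 − 346.2830 = -6.2830
C = P + (C − P) = 27.85 + (-6.2830) = 21.5670

€21.57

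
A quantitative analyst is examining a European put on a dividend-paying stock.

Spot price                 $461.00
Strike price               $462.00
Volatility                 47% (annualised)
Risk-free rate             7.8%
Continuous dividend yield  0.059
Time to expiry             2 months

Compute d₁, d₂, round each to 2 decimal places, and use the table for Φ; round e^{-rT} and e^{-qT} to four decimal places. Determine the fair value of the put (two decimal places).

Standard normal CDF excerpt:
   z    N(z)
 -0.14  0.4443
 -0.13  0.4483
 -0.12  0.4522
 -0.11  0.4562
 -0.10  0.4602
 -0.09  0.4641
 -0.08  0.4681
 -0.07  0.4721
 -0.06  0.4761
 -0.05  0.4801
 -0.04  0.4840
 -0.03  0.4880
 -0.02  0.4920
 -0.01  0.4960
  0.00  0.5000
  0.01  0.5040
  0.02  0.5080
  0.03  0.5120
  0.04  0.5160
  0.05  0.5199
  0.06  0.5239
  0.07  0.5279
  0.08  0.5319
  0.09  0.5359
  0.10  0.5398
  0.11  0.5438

$34.32

T = 0.1667;  σ√T = 0.1919
ln(S/K) + (r − q + σ²/2)T = ln(461/462) + (0.078 − 0.059 + 0.47²/2)·0.1667 = -0.0022 + 0.0216 = 0.0194
d₁ = 0.0194 / 0.1919 = 0.1011 which rounds to 0.10
d₂ = d₁ − σ√T = 0.1011 − 0.1919 = -0.0907 which rounds to -0.09
e^(−qT) = e^(−0.059·0.1667) = 0.9902;  e^(−rT) = e^(−0.078·0.1667) = 0.9871
N(−d₂) = N(0.09) = 0.5359;  N(−d₁) = N(-0.10) = 0.4602
P = 462·0.9871·0.5359 − 461·0.9902·0.4602 = 244.3919 − 210.0731 = 34.3188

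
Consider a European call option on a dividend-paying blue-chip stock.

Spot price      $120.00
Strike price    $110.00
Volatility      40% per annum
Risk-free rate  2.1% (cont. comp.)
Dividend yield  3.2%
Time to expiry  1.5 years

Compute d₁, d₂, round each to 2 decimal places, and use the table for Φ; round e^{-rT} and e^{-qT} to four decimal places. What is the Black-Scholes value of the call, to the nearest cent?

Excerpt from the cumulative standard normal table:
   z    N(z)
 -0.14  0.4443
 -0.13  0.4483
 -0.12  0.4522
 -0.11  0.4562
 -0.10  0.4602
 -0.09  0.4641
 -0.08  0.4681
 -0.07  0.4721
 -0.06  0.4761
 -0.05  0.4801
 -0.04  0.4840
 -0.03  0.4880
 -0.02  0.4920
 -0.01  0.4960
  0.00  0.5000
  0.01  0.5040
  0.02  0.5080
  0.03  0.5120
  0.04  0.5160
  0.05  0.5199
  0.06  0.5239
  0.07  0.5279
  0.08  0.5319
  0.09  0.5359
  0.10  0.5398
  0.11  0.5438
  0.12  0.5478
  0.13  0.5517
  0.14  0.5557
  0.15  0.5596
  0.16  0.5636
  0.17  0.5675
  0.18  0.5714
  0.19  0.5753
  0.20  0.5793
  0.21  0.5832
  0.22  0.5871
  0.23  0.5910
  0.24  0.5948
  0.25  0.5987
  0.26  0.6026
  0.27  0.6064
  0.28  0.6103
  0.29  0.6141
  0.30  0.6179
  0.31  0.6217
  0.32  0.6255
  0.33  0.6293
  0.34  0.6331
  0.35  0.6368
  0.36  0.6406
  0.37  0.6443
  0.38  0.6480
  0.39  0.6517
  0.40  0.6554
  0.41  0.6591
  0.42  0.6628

$25.48

T = 1.5;  σ√T = 0.4899
ln(S/K) + (r − q + σ²/2)T = ln(120/110) + (0.021 − 0.032 + 0.4²/2)·1.5 = 0.0870 + 0.1035 = 0.1905
d₁ = 0.1905 / 0.4899 = 0.3889 ⇒ 0.39
d₂ = d₁ − σ√T = 0.3889 − 0.4899 = -0.1010 ⇒ -0.10
e^(−qT) = e^(−0.032·1.5) = 0.9531;  e^(−rT) = e^(−0.021·1.5) = 0.9690
C = 120·0.9531·N(0.39) − 110·0.9690·N(-0.10) = 120·0.9531·0.6517 − 110·0.9690·0.4602 = 74.5362 − 49.0527 = 25.4835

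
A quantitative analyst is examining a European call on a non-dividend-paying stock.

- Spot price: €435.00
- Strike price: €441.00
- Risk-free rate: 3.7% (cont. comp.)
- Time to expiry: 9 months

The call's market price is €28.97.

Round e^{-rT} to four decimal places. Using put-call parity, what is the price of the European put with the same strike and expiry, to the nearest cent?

exp(−rT) = exp(−0.037·0.75) = 0.9726
Put-call parity: C − P = S − K·e^(−rT) = 435 − 441·0.9726 = 435 − 428.9166 = 6.0834
P = C − (C − P) = 28.97 − (6.0834) = 22.8866

€22.89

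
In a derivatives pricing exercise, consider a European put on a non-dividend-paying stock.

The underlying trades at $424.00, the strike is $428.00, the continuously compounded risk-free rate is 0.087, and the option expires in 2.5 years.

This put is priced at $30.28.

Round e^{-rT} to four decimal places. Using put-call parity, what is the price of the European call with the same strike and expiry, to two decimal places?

e^(−rT) = e^(−0.087·2.5) = 0.8045
Put-call parity: C − P = S − K·e^(−rT) = 424 − 428·0.8045 = 424 − 344.3260 = 79.6740
C = P + (C − P) = 30.28 + (79.6740) = 109.9540

$109.95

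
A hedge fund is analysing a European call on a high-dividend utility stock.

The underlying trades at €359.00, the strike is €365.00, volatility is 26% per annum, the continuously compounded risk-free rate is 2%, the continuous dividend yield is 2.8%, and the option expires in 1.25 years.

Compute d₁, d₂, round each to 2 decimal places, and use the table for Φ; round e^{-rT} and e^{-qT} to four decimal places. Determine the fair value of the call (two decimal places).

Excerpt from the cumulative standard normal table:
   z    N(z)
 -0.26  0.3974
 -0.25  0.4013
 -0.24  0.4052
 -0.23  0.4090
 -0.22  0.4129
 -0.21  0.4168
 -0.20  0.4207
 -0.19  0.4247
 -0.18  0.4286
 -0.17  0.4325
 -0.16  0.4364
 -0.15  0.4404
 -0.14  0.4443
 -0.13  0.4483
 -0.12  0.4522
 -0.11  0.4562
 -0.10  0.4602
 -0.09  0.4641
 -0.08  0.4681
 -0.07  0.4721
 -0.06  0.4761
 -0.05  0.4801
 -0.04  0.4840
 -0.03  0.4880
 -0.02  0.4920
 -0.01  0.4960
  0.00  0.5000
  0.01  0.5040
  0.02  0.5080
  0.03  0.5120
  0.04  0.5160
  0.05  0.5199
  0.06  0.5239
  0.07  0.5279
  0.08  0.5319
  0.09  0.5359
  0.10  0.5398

€35.98

T = 1.25;  σ√T = 0.2907
d₁ = [ln(359/365) + (0.02 − 0.028 + 0.26²/2)·1.25] / 0.2907 = [-0.0166 + 0.0323] / 0.2907 = 0.0539 which rounds to 0.05
d₂ = d₁ − σ√T = 0.0539 − 0.2907 = -0.2368 which rounds to -0.24
exp(−qT) = exp(−0.028·1.25) = 0.9656;  exp(−rT) = exp(−0.02·1.25) = 0.9753
C = 359·0.9656·N(0.05) − 365·0.9753·N(-0.24) = 359·0.9656·0.5199 − 365·0.9753·0.4052 = 180.2235 − 144.2449 = 35.9786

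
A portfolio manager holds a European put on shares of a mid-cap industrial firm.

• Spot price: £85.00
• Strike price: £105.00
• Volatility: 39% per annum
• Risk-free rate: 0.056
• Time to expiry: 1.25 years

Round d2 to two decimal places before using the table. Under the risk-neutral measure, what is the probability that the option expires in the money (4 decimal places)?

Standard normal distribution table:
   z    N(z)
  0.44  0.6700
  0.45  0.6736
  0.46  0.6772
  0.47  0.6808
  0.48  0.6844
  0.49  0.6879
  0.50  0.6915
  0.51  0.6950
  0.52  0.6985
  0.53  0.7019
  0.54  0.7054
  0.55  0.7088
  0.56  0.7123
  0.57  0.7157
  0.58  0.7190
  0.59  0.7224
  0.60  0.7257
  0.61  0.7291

0.7054

σ√T = 0.39 × 1.1180 = 0.4360
d₁ = [ln(85/105) + (0.056 + ½·0.39²)·1.25] / (σ√T) = (-0.2113 + 0.1651) / 0.4360 = -0.1061 → -0.11
d₂ = -0.1061 − 0.4360 = -0.5421 → -0.54
Pr(exercise) under Q = N(−d₂) = N(0.54) = 0.7054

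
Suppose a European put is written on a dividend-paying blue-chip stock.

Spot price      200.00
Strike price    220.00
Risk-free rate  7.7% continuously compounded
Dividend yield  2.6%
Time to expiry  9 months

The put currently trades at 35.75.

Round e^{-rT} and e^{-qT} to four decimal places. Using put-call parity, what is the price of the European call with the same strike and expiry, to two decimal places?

e^(−qT) = e^(−0.026·0.75) = 0.9807;  e^(−rT) = e^(−0.077·0.75) = 0.9439
Put-call parity: C − P = S·e^(−qT) − K·e^(−rT) = 200·0.9807 − 220·0.9439 = 196.1400 − 207.6580 = -11.5180
C = P + (C − P) = 35.75 + (-11.5180) = 24.2320

24.23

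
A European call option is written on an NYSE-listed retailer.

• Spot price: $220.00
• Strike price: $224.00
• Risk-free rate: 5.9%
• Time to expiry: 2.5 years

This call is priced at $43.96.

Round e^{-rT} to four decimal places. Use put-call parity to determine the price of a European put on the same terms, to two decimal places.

$17.25

exp(−rT) = exp(−0.059·2.5) = 0.8629
Put-call parity: C − P = S − K·e^(−rT) = 220 − 224·0.8629 = 220 − 193.2896 = 26.7104
P = C − (C − P) = 43.96 − (26.7104) = 17.2496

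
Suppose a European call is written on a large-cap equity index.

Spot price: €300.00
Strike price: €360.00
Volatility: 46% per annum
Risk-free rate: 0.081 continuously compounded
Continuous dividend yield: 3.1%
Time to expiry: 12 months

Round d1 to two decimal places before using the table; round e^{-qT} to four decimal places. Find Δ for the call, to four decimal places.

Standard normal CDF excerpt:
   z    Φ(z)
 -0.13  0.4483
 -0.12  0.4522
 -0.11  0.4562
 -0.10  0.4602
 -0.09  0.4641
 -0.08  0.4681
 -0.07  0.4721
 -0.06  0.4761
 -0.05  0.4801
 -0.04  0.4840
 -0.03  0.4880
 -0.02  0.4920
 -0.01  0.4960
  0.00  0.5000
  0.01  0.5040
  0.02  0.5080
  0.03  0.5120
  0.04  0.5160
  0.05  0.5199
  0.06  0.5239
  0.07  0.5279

σ√T = 0.46 × 1.0000 = 0.4600
d₁ = [ln(300/360) + (0.081 − 0.031 + 0.46²/2)·1] / 0.4600 = [-0.1823 + 0.1558] / 0.4600 = -0.0577 ≈ -0.06
N(d₁) = N(-0.06) = 0.4761
Δ_call = e^(−qT)·N(d₁) = 0.9695·0.4761 = 0.4616

0.4616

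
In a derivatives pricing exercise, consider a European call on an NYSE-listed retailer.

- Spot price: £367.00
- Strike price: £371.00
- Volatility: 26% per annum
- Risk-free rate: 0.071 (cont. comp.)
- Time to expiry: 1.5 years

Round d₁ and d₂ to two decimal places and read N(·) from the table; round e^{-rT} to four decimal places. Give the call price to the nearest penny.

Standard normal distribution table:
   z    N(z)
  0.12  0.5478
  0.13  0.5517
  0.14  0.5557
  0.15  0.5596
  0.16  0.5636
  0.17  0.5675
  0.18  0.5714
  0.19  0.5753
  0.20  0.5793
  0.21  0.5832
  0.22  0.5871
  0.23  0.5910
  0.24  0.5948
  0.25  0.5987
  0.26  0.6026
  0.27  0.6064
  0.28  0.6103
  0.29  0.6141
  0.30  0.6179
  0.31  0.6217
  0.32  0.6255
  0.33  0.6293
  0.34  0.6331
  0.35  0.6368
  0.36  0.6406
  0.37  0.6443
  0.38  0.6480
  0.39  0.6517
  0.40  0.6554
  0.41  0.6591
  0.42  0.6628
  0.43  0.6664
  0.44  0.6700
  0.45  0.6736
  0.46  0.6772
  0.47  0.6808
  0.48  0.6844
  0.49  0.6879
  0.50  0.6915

σ√T = 0.26 × 1.2247 = 0.3184
d₁ = [ln(367/371) + (0.071 + ½·0.26²)·1.5] / (σ√T) = (-0.0108 + 0.1572) / 0.3184 = 0.4596 ≈ 0.46
d₂ = 0.4596 − 0.3184 = 0.1412 ≈ 0.14
exp(−rT) = exp(−0.071·1.5) = 0.8990
N(d₁) = N(0.46) = 0.6772;  N(d₂) = N(0.14) = 0.5557
C = 367·0.6772 − 371·0.8990·0.5557 = 248.5324 − 185.3421 = 63.1903

£63.19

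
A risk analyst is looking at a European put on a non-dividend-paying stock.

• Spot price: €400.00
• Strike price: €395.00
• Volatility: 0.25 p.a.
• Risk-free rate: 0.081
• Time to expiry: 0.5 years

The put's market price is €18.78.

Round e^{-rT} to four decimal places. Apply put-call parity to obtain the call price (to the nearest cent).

€39.46

e^(−rT) = e^(−0.081·0.5) = 0.9603
Put-call parity: C − P = S − K·e^(−rT) = 400 − 395·0.9603 = 400 − 379.3185 = 20.6815
C = P + (C − P) = 18.78 + (20.6815) = 39.4615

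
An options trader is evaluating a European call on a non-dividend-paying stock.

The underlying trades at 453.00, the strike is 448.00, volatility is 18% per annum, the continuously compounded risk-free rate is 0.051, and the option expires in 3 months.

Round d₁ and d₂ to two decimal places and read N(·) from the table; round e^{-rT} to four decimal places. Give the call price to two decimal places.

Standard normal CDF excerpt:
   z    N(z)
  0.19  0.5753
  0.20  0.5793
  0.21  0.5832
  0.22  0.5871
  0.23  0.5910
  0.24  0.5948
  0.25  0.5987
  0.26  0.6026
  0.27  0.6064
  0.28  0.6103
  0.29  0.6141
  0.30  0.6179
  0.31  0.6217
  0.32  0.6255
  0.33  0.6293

σ√T = 0.18 × 0.5000 = 0.0900
d₁ = [ln(453/448) + (0.051 + 0.18²/2)·0.25] / 0.0900 = [0.0111 + 0.0168] / 0.0900 = 0.3100 which rounds to 0.31
d₂ = d₁ − σ√T = 0.3100 − 0.0900 = 0.2200 which rounds to 0.22
e^(−rT) = e^(−0.051·0.25) = 0.9873
N(d₁) = N(0.31) = 0.6217;  N(d₂) = N(0.22) = 0.5871
C = 453·0.6217 − 448·0.9873·0.5871 = 281.6301 − 259.6804 = 21.9497

21.95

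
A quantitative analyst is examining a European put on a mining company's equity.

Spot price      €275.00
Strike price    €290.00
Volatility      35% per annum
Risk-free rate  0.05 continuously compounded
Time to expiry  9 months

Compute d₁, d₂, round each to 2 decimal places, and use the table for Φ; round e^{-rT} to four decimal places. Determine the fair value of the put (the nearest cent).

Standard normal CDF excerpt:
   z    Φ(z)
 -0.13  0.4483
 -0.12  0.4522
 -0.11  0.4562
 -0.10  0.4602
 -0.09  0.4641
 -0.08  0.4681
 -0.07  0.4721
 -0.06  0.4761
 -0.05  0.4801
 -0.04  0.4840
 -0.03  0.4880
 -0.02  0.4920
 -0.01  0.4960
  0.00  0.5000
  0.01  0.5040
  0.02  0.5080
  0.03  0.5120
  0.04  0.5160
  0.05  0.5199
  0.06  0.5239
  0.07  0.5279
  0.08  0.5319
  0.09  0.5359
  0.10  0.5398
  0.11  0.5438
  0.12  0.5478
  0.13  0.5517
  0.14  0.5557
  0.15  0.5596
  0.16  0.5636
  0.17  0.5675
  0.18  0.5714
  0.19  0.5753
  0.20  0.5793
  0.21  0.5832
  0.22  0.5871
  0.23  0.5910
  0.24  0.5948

€35.26

σ√T = 0.35·√0.75 = 0.3031
d₁ = [ln(275/290) + (0.05 + ½·0.35²)·0.75] / (σ√T) = (-0.0531 + 0.0834) / 0.3031 = 0.1001 ≈ 0.10
d₂ = 0.1001 − 0.3031 = -0.2031 ≈ -0.20
e^(−rT) = e^(−0.05·0.75) = 0.9632
P = 290·0.9632·N(0.20) − 275·N(-0.10) = 290·0.9632·0.5793 − 275·0.4602 = 161.8147 − 126.5550 = 35.2597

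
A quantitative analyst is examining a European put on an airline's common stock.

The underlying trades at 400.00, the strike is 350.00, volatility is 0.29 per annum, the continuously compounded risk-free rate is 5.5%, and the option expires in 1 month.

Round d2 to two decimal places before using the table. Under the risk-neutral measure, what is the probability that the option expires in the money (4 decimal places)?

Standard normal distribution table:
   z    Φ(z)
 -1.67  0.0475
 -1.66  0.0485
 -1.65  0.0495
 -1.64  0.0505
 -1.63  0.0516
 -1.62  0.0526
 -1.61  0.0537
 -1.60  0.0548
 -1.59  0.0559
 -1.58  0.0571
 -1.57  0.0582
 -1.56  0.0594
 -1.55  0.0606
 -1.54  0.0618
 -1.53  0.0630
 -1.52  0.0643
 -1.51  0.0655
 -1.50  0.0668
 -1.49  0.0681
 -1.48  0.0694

σ√T = 0.29·√0.08333 = 0.0837
d₁ = [ln(400/350) + (0.055 + 0.29²/2)·0.08333] / 0.0837 = [0.1335 + 0.0081] / 0.0837 = 1.6917 → 1.69
d₂ = d₁ − σ√T = 1.6917 − 0.0837 = 1.6079 → 1.61
Risk-neutral Pr[S_T < K] = N(−d₂) = N(-1.61) = 0.0537

0.0537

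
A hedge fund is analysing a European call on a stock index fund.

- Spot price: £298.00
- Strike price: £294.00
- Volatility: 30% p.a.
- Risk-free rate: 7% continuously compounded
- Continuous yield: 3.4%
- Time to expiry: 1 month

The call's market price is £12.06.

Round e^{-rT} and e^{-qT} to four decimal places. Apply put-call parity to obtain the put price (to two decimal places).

£7.19

e^(−qT) = e^(−0.034·0.08333) = 0.9972;  e^(−rT) = e^(−0.07·0.08333) = 0.9942
Put-call parity: C − P = S·e^(−qT) − K·e^(−rT) = 298·0.9972 − 294·0.9942 = 297.1656 − 292.2948 = 4.8708
P = C − (C − P) = 12.06 − (4.8708) = 7.1892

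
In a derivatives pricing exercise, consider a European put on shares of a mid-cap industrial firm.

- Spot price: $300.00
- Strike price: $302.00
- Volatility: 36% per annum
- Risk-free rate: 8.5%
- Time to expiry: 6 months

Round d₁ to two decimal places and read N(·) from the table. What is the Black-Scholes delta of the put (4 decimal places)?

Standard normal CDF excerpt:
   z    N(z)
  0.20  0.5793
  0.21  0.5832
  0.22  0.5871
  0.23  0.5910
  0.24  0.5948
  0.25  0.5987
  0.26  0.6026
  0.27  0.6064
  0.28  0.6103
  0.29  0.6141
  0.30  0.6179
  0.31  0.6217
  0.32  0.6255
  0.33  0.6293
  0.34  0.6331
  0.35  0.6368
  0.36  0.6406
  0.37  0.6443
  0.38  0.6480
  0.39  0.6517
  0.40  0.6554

-0.3936

σ√T = 0.36·√0.5 = 0.2546
ln(S/K) + (r + σ²/2)T = ln(300/302) + (0.085 + 0.36²/2)·0.5 = -0.0066 + 0.0749 = 0.0683
d₁ = 0.0683 / 0.2546 = 0.2681 which rounds to 0.27
N(d₁) = N(0.27) = 0.6064
Δ_put = N(d₁) − 1 = 0.6064 − 1 = -0.3936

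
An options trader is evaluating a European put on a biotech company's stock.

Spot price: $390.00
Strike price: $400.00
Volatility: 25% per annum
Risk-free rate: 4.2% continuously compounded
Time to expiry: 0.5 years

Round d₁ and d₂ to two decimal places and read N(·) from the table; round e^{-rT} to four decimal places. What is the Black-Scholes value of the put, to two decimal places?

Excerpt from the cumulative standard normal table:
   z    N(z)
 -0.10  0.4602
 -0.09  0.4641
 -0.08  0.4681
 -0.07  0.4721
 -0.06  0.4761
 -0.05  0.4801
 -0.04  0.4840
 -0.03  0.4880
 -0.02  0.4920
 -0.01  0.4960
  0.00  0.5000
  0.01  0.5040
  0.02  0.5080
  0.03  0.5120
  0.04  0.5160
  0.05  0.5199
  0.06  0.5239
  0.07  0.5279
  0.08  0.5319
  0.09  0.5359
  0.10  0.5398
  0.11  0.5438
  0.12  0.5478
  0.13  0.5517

T = 0.5;  σ√T = 0.1768
d₁ = [ln(390/400) + (0.042 + 0.25²/2)·0.5] / 0.1768 = [-0.0253 + 0.0366] / 0.1768 = 0.0640 ⇒ 0.06
d₂ = d₁ − σ√T = 0.0640 − 0.1768 = -0.1128 ⇒ -0.11
exp(−rT) = exp(−0.042·0.5) = 0.9792
N(−d₂) = N(0.11) = 0.5438;  N(−d₁) = N(-0.06) = 0.4761
P = 400·0.9792·0.5438 − 390·0.4761 = 212.9956 − 185.6790 = 27.3166

$27.32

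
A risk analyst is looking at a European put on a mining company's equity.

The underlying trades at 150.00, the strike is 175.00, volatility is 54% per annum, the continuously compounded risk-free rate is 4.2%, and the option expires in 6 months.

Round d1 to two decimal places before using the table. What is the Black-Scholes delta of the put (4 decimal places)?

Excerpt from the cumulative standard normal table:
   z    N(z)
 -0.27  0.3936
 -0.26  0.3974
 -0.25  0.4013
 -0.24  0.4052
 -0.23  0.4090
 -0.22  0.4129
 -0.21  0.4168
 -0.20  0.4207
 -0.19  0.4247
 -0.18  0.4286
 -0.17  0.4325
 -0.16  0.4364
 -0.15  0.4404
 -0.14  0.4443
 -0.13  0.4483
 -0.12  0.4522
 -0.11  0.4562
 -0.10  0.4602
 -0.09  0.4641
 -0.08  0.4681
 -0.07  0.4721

-0.5636

σ√T = 0.54 × 0.7071 = 0.3818
d₁ = [ln(150/175) + (0.042 + ½·0.54²)·0.5] / (σ√T) = (-0.1542 + 0.0939) / 0.3818 = -0.1578 which rounds to -0.16
N(d₁) = N(-0.16) = 0.4364
Δ_put = N(d₁) − 1 = 0.4364 − 1 = -0.5636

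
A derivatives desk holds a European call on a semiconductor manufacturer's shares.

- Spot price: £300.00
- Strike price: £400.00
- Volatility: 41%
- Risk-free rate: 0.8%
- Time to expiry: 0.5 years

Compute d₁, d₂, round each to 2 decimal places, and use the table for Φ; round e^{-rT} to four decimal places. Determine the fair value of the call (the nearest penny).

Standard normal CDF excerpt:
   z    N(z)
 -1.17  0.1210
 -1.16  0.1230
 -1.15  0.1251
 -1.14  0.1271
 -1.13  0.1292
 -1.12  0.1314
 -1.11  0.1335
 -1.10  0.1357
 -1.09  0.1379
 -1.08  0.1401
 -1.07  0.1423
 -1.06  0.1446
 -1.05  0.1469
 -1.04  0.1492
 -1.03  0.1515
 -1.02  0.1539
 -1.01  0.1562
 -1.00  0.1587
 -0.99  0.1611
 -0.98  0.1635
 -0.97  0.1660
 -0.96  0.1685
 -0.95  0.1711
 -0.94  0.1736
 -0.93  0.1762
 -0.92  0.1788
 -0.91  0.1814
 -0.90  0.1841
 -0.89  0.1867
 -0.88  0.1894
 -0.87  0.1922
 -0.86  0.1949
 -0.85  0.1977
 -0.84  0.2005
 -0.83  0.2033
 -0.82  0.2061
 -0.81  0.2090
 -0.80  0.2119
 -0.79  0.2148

T = 0.5;  σ√T = 0.2899
d₁ = [ln(300/400) + (0.008 + 0.41²/2)·0.5] / 0.2899 = [-0.2877 + 0.0460] / 0.2899 = -0.8335 → -0.83
d₂ = d₁ − σ√T = -0.8335 − 0.2899 = -1.1235 → -1.12
exp(−rT) = exp(−0.008·0.5) = 0.9960
C = 300·N(-0.83) − 400·0.9960·N(-1.12) = 300·0.2033 − 400·0.9960·0.1314 = 60.9900 − 52.3498 = 8.6402

£8.64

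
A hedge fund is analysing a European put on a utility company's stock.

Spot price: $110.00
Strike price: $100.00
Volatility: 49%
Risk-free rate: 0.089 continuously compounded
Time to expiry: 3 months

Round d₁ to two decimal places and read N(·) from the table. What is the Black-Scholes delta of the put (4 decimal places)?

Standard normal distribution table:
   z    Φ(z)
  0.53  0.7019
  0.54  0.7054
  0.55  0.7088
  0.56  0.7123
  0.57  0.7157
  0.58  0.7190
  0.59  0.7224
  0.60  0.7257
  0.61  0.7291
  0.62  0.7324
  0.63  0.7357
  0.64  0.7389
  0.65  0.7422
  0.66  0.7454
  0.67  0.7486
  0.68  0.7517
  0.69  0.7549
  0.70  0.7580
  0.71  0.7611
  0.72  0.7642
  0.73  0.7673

σ√T = 0.49·√0.25 = 0.2450
d₁ = [ln(110/100) + (0.089 + 0.49²/2)·0.25] / 0.2450 = [0.0953 + 0.0523] / 0.2450 = 0.6023 ⇒ 0.60
N(d₁) = N(0.60) = 0.7257
Δ_put = N(d₁) − 1 = 0.7257 − 1 = -0.2743

-0.2743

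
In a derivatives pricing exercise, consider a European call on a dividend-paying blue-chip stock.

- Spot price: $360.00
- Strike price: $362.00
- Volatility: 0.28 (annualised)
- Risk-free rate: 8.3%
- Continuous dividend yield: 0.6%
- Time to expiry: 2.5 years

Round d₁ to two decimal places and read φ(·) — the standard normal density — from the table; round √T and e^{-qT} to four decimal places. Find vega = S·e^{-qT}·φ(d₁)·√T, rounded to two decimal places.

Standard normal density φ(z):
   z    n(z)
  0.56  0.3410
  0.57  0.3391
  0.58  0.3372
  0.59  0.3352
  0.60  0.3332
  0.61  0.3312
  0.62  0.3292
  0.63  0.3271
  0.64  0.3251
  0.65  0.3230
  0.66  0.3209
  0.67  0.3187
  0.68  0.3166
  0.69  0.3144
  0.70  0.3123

σ√T = 0.28 × 1.5811 = 0.4427
d₁ = [ln(360/362) + (0.083 − 0.006 + 0.28²/2)·2.5] / 0.4427 = [-0.0055 + 0.2905] / 0.4427 = 0.6437 which rounds to 0.64
√T = √2.5 = 1.5811
φ(d₁) = φ(0.64) = 0.3251
e^(−qT) = e^(−0.006·2.5) = 0.9851
vega = S·e^(−qT)·φ(d₁)·√T = 360·0.9851·0.3251·1.5811 = 182.2884
(The put has the same vega.)

182.29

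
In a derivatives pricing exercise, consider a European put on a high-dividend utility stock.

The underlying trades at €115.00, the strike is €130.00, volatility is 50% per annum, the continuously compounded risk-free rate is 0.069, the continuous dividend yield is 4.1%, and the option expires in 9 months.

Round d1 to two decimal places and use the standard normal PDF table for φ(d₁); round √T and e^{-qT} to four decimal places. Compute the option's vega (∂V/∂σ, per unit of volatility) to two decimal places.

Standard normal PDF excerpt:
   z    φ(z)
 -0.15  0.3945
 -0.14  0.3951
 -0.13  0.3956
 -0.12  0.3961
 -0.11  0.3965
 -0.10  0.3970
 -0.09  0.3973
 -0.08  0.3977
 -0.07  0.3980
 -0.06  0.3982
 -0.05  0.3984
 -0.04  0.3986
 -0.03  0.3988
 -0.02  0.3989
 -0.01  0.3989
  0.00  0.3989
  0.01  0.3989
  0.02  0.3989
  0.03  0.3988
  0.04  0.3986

T = 0.75;  σ√T = 0.4330
d₁ = [ln(115/130) + (0.069 − 0.041 + 0.5²/2)·0.75] / 0.4330 = [-0.1226 + 0.1147] / 0.4330 = -0.0181 ⇒ -0.02
√T = √0.75 = 0.8660
φ(d₁) = φ(-0.02) = 0.3989
e^(−qT) = e^(−0.041·0.75) = 0.9697
vega = S·e^(−qT)·φ(d₁)·√T = 115·0.9697·0.3989·0.8660 = 38.5227

38.52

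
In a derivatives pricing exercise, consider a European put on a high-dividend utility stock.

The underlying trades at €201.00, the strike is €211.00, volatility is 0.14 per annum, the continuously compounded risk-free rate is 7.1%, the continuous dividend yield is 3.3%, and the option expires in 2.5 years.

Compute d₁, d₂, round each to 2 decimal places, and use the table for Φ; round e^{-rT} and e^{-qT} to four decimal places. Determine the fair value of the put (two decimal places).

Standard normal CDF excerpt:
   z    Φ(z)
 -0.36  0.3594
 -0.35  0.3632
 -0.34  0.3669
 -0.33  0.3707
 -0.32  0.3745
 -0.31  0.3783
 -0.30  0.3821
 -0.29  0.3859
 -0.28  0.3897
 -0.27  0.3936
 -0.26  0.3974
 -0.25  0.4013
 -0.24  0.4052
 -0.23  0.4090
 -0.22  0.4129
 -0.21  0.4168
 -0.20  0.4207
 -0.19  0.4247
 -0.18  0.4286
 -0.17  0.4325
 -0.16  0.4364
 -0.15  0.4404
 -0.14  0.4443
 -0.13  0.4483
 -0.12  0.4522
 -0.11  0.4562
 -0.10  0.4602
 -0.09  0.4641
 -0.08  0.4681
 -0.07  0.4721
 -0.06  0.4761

σ√T = 0.14 × 1.5811 = 0.2214
ln(S/K) + (r − q + σ²/2)T = ln(201/211) + (0.071 − 0.033 + 0.14²/2)·2.5 = -0.0486 + 0.1195 = 0.0709
d₁ = 0.0709 / 0.2214 = 0.3205 → 0.32
d₂ = d₁ − σ√T = 0.3205 − 0.2214 = 0.0991 → 0.10
exp(−qT) = exp(−0.033·2.5) = 0.9208;  exp(−rT) = exp(−0.071·2.5) = 0.8374
N(−d₂) = N(-0.10) = 0.4602;  N(−d₁) = N(-0.32) = 0.3745
P = 211·0.8374·0.4602 − 201·0.9208·0.3745 = 81.3134 − 69.3128 = 12.0006

€12.00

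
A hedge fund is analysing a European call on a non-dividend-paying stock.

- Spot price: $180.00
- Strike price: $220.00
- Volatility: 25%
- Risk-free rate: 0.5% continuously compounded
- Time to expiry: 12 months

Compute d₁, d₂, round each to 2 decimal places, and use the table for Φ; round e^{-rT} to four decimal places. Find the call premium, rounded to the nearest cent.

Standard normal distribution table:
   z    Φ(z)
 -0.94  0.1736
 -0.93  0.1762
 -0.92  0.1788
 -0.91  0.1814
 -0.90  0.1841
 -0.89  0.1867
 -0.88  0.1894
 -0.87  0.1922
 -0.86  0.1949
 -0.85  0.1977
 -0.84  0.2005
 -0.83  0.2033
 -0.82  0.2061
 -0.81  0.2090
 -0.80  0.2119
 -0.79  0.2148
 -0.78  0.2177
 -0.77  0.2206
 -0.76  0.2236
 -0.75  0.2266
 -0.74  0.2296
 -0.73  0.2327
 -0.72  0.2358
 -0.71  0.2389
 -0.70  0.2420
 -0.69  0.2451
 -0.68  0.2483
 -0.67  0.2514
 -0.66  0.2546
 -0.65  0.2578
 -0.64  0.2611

T = 1;  σ√T = 0.2500
ln(S/K) + (r + σ²/2)T = ln(180/220) + (0.005 + 0.25²/2)·1 = -0.2007 + 0.0362 = -0.1644
d₁ = -0.1644 / 0.2500 = -0.6577 which rounds to -0.66
d₂ = d₁ − σ√T = -0.6577 − 0.2500 = -0.9077 which rounds to -0.91
exp(−rT) = exp(−0.005·1) = 0.9950
C = 180·N(-0.66) − 220·0.9950·N(-0.91) = 180·0.2546 − 220·0.9950·0.1814 = 45.8280 − 39.7085 = 6.1195

$6.12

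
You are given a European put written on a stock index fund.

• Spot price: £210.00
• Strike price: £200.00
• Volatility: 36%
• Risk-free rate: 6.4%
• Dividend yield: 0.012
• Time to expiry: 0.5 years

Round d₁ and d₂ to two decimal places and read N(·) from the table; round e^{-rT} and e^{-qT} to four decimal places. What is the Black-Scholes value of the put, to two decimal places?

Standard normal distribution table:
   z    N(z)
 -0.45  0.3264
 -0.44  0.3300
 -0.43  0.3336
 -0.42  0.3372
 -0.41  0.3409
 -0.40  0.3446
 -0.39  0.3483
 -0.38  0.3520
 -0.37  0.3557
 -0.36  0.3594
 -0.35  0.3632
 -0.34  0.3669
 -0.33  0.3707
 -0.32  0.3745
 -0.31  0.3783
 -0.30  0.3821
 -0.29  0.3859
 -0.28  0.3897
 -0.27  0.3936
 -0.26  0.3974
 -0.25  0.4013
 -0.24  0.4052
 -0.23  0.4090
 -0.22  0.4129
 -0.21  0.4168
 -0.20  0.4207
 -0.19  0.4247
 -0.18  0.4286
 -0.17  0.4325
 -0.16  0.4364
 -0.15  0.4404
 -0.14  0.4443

σ√T = 0.36·√0.5 = 0.2546
ln(S/K) + (r − q + σ²/2)T = ln(210/200) + (0.064 − 0.012 + 0.36²/2)·0.5 = 0.0488 + 0.0584 = 0.1072
d₁ = 0.1072 / 0.2546 = 0.4211 ≈ 0.42
d₂ = d₁ − σ√T = 0.4211 − 0.2546 = 0.1665 ≈ 0.17
exp(−qT) = exp(−0.012·0.5) = 0.9940;  exp(−rT) = exp(−0.064·0.5) = 0.9685
N(−d₂) = N(-0.17) = 0.4325;  N(−d₁) = N(-0.42) = 0.3372
P = 200·0.9685·0.4325 − 210·0.9940·0.3372 = 83.7752 − 70.3871 = 13.3881

£13.39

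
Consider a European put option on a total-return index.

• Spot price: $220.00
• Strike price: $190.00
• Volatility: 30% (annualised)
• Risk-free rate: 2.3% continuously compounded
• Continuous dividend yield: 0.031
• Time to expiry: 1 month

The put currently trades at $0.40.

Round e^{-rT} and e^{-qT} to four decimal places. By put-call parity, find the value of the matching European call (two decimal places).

e^(−qT) = e^(−0.031·0.08333) = 0.9974;  e^(−rT) = e^(−0.023·0.08333) = 0.9981
Put-call parity: C − P = S·e^(−qT) − K·e^(−rT) = 220·0.9974 − 190·0.9981 = 219.4280 − 189.6390 = 29.7890
C = P + (C − P) = 0.40 + (29.7890) = 30.1890

$30.19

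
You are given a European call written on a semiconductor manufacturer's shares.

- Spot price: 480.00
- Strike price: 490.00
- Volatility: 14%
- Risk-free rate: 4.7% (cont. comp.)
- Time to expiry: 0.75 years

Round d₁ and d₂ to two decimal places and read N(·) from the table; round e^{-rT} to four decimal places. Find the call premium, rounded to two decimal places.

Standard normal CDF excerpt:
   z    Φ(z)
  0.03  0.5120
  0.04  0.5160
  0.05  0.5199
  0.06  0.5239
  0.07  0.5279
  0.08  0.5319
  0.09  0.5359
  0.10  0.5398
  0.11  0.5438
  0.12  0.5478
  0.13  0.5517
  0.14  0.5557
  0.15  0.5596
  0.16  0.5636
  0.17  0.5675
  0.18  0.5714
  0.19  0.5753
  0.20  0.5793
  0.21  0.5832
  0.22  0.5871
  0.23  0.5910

T = 0.75;  σ√T = 0.1212
d₁ = [ln(480/490) + (0.047 + 0.14²/2)·0.75] / 0.1212 = [-0.0206 + 0.0426] / 0.1212 = 0.1813 → 0.18
d₂ = d₁ − σ√T = 0.1813 − 0.1212 = 0.0601 → 0.06
e^(−rT) = e^(−0.047·0.75) = 0.9654
N(d₁) = N(0.18) = 0.5714;  N(d₂) = N(0.06) = 0.5239
C = 480·0.5714 − 490·0.9654·0.5239 = 274.2720 − 247.8288 = 26.4432

26.44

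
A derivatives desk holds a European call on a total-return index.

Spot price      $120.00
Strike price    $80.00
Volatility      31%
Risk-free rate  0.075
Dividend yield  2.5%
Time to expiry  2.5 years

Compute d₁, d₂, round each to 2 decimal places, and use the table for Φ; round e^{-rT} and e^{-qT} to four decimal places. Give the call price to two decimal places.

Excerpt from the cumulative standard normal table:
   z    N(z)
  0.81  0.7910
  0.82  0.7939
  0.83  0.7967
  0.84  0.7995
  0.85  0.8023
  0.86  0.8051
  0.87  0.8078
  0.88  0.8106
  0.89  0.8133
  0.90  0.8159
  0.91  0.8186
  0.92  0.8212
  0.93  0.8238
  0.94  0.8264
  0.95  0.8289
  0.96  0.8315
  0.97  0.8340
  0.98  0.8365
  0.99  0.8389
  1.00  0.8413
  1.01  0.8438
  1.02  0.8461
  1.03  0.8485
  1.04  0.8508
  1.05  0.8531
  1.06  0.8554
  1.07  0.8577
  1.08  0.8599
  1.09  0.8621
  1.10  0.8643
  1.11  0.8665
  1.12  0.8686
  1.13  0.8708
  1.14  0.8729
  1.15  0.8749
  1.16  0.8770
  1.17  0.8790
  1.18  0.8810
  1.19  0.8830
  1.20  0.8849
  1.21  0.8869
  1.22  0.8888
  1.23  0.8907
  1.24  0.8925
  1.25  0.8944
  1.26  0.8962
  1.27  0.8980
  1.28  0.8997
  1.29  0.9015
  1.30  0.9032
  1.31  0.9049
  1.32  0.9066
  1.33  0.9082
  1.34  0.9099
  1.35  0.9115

T = 2.5;  σ√T = 0.4902
ln(S/K) + (r − q + σ²/2)T = ln(120/80) + (0.075 − 0.025 + 0.31²/2)·2.5 = 0.4055 + 0.2451 = 0.6506
d₁ = 0.6506 / 0.4902 = 1.3273 ⇒ 1.33
d₂ = d₁ − σ√T = 1.3273 − 0.4902 = 0.8372 ⇒ 0.84
exp(−qT) = exp(−0.025·2.5) = 0.9394;  exp(−rT) = exp(−0.075·2.5) = 0.8290
N(d₁) = N(1.33) = 0.9082;  N(d₂) = N(0.84) = 0.7995
C = 120·0.9394·0.9082 − 80·0.8290·0.7995 = 102.3796 − 53.0228 = 49.3567

$49.36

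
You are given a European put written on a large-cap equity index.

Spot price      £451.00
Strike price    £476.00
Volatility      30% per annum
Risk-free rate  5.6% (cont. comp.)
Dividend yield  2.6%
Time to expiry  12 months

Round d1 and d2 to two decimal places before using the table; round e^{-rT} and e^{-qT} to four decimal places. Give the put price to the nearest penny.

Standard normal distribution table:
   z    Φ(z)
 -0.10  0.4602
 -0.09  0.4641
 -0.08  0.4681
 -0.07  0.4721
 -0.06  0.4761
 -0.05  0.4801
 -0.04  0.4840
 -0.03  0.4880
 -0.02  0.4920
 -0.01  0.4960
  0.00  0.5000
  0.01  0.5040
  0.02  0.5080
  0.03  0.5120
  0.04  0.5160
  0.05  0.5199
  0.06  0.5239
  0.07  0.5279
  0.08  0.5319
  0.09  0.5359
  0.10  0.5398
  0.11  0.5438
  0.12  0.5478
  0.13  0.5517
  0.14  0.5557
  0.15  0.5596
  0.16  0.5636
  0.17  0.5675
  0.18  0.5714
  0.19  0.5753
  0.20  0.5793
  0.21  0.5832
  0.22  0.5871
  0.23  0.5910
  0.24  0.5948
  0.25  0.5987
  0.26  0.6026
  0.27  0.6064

£58.54

T = 1;  σ√T = 0.3000
d₁ = [ln(451/476) + (0.056 − 0.026 + 0.3²/2)·1] / 0.3000 = [-0.0540 + 0.0750] / 0.3000 = 0.0702 which rounds to 0.07
d₂ = d₁ − σ√T = 0.0702 − 0.3000 = -0.2298 which rounds to -0.23
exp(−qT) = exp(−0.026·1) = 0.9743;  exp(−rT) = exp(−0.056·1) = 0.9455
P = 476·0.9455·N(0.23) − 451·0.9743·N(-0.07) = 476·0.9455·0.5910 − 451·0.9743·0.4721 = 265.9843 − 207.4451 = 58.5391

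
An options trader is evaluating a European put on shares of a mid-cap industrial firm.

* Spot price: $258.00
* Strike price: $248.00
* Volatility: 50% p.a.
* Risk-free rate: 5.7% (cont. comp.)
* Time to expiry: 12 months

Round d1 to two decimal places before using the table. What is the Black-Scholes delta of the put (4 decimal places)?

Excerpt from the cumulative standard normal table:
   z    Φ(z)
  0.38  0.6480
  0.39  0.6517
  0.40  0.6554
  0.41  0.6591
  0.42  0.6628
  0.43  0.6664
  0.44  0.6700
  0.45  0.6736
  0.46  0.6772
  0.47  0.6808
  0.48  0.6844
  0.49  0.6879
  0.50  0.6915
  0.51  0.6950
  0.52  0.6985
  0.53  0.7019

-0.3300

σ√T = 0.5 × 1.0000 = 0.5000
ln(S/K) + (r + σ²/2)T = ln(258/248) + (0.057 + 0.5²/2)·1 = 0.0395 + 0.1820 = 0.2215
d₁ = 0.2215 / 0.5000 = 0.4431 ≈ 0.44
N(d₁) = N(0.44) = 0.6700
Δ_put = N(d₁) − 1 = 0.6700 − 1 = -0.3300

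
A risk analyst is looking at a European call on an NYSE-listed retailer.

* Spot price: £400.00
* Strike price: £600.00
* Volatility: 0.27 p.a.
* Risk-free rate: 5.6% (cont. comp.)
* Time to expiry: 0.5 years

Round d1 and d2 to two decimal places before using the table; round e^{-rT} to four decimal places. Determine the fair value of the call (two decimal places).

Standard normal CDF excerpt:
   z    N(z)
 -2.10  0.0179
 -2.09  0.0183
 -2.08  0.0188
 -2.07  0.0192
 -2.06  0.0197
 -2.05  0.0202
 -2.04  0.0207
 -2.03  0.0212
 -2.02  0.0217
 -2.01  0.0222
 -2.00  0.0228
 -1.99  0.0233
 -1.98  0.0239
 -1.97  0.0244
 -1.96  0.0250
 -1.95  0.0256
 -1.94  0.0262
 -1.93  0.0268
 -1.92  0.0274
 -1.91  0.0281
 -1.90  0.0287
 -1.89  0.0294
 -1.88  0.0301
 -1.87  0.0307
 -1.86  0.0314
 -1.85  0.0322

σ√T = 0.27·√0.5 = 0.1909
d₁ = [ln(400/600) + (0.056 + 0.27²/2)·0.5] / 0.1909 = [-0.4055 + 0.0462] / 0.1909 = -1.8816 which rounds to -1.88
d₂ = d₁ − σ√T = -1.8816 − 0.1909 = -2.0726 which rounds to -2.07
exp(−rT) = exp(−0.056·0.5) = 0.9724
C = 400·N(-1.88) − 600·0.9724·N(-2.07) = 400·0.0301 − 600·0.9724·0.0192 = 12.0400 − 11.2020 = 0.8380

£0.84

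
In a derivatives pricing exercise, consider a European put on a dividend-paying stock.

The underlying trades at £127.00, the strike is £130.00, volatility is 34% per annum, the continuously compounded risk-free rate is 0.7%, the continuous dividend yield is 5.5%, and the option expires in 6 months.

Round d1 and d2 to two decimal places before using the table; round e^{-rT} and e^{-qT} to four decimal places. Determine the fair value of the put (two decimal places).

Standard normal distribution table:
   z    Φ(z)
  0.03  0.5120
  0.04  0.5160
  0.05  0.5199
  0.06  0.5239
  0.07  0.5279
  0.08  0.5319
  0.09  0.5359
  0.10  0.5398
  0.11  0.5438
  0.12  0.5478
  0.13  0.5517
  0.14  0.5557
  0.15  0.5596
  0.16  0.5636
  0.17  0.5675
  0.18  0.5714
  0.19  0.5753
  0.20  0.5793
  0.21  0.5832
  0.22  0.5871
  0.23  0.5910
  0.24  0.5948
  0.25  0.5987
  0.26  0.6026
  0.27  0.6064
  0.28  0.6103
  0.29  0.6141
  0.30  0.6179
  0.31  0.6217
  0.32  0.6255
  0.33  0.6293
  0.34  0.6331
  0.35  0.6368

σ√T = 0.34 × 0.7071 = 0.2404
ln(S/K) + (r − q + σ²/2)T = ln(127/130) + (0.007 − 0.055 + 0.34²/2)·0.5 = -0.0233 + 0.0049 = -0.0184
d₁ = -0.0184 / 0.2404 = -0.0767 ⇒ -0.08
d₂ = d₁ − σ√T = -0.0767 − 0.2404 = -0.3171 ⇒ -0.32
exp(−qT) = exp(−0.055·0.5) = 0.9729;  exp(−rT) = exp(−0.007·0.5) = 0.9965
P = 130·0.9965·N(0.32) − 127·0.9729·N(0.08) = 130·0.9965·0.6255 − 127·0.9729·0.5319 = 81.0304 − 65.7207 = 15.3097

£15.31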